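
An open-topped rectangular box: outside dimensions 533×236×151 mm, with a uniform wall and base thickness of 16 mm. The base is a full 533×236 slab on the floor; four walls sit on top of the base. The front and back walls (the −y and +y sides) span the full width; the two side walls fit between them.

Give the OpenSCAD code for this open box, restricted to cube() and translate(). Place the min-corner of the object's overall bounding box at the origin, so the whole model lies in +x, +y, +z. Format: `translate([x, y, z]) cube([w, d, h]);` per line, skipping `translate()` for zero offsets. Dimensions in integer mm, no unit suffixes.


cube([533, 236, 16]);
translate([0, 0, 16]) cube([533, 16, 135]);
translate([0, 220, 16]) cube([533, 16, 135]);
translate([0, 16, 16]) cube([16, 204, 135]);
translate([517, 16, 16]) cube([16, 204, 135]);


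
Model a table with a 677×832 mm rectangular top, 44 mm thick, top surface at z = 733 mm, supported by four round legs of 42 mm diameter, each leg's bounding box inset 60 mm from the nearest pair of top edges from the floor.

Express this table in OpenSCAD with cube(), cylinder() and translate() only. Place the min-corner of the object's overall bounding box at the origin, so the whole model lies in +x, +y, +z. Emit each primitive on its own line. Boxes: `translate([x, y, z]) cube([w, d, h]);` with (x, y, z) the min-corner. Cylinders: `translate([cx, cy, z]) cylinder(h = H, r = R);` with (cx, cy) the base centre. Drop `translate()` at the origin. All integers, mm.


translate([0, 0, 689]) cube([677, 832, 44]);
translate([81, 81, 0]) cylinder(h = 689, r = 21);
translate([596, 81, 0]) cylinder(h = 689, r = 21);
translate([81, 751, 0]) cylinder(h = 689, r = 21);
translate([596, 751, 0]) cylinder(h = 689, r = 21);


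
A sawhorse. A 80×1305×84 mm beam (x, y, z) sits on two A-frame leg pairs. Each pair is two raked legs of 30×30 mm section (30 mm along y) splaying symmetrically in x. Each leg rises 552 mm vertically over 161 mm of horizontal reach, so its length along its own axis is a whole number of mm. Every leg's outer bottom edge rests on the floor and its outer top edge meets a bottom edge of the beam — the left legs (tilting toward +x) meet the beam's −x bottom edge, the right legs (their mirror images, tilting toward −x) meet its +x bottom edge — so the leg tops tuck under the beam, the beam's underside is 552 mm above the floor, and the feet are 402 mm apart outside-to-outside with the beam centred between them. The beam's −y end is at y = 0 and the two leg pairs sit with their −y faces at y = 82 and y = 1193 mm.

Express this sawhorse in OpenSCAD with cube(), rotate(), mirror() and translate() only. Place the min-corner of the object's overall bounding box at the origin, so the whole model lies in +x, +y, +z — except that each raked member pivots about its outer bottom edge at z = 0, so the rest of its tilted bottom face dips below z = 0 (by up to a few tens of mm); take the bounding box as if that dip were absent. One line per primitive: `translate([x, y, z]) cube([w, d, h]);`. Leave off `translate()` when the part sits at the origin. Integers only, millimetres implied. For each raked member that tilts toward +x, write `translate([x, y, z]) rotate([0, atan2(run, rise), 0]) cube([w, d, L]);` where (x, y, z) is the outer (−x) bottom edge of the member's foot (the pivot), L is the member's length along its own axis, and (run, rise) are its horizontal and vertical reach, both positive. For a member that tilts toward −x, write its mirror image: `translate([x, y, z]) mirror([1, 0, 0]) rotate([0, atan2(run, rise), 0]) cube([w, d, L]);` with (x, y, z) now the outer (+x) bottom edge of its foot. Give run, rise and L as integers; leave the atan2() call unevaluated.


translate([161, 0, 552]) cube([80, 1305, 84]);
translate([0, 82, 0]) rotate([0, atan2(161, 552), 0]) cube([30, 30, 575]);
translate([402, 82, 0]) mirror([1, 0, 0]) rotate([0, atan2(161, 552), 0]) cube([30, 30, 575]);
translate([0, 1193, 0]) rotate([0, atan2(161, 552), 0]) cube([30, 30, 575]);
translate([402, 1193, 0]) mirror([1, 0, 0]) rotate([0, atan2(161, 552), 0]) cube([30, 30, 575]);


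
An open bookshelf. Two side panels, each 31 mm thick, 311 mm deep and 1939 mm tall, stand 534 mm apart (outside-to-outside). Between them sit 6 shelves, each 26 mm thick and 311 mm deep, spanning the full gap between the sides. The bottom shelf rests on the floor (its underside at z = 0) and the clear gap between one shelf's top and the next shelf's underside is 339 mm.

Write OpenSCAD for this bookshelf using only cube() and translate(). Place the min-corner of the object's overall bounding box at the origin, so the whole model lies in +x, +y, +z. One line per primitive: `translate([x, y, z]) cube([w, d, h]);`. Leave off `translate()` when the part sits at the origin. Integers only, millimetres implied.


cube([31, 311, 1939]);
translate([503, 0, 0]) cube([31, 311, 1939]);
translate([31, 0, 0]) cube([472, 311, 26]);
translate([31, 0, 365]) cube([472, 311, 26]);
translate([31, 0, 730]) cube([472, 311, 26]);
translate([31, 0, 1095]) cube([472, 311, 26]);
translate([31, 0, 1460]) cube([472, 311, 26]);
translate([31, 0, 1825]) cube([472, 311, 26]);


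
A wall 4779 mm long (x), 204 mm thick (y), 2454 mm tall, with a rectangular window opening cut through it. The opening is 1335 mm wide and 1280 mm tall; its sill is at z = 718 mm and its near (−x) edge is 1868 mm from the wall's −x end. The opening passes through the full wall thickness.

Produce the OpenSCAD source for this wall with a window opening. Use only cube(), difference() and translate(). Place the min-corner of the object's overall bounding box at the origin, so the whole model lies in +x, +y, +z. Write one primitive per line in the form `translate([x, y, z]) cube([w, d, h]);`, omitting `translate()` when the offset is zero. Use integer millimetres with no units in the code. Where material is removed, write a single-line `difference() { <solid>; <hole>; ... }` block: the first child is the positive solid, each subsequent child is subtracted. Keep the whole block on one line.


difference() { cube([4779, 204, 2454]); translate([1868, 0, 718]) cube([1335, 204, 1280]); }


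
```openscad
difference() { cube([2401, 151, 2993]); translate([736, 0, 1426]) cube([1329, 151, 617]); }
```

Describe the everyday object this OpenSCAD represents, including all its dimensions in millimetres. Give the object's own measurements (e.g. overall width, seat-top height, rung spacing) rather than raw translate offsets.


A wall 2401 mm long (x), 151 mm thick (y), 2993 mm tall, with a rectangular window opening cut through it. The opening is 1329 mm wide and 617 mm tall; its sill is at z = 1426 mm and its near (−x) edge is 736 mm from the wall's −x end. The opening passes through the full wall thickness.


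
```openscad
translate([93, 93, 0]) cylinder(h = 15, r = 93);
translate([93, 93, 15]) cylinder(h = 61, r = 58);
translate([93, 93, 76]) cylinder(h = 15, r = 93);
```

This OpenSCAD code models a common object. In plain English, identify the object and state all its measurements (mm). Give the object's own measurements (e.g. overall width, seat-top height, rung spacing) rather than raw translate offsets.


A spool: two coaxial disc flanges of radius 93 mm and thickness 15 mm, joined by a core cylinder of radius 58 mm and height 61 mm. The lower flange rests on z = 0 and the three cylinders share a vertical axis.


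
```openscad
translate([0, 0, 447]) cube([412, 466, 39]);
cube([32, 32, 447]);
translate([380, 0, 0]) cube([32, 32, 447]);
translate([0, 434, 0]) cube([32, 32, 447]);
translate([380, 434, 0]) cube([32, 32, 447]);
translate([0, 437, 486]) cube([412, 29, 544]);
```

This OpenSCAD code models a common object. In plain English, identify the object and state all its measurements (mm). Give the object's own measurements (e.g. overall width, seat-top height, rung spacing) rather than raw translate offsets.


A chair. The seat is a 412×466×39 mm slab with its top at z = 486 mm, on four 32×32 mm corner legs (flush with the seat edges, standing on z = 0). A flat backrest 29 mm thick, 544 mm tall, spans the full seat width and rises from the seat top along its +y edge, rear face flush with the rear of the seat.


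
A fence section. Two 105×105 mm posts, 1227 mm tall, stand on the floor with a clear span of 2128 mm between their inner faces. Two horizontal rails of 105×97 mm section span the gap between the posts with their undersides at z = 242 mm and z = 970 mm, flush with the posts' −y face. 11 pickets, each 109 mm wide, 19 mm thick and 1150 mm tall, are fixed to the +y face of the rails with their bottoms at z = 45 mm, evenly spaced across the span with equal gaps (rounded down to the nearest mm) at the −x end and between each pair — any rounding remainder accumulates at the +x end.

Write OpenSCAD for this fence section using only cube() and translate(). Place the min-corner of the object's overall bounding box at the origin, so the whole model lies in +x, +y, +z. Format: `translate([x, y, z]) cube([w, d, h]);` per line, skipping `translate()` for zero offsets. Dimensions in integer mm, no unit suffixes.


cube([105, 105, 1227]);
translate([2233, 0, 0]) cube([105, 105, 1227]);
translate([105, 0, 242]) cube([2128, 105, 97]);
translate([105, 0, 970]) cube([2128, 105, 97]);
translate([182, 105, 45]) cube([109, 19, 1150]);
translate([368, 105, 45]) cube([109, 19, 1150]);
translate([554, 105, 45]) cube([109, 19, 1150]);
translate([740, 105, 45]) cube([109, 19, 1150]);
translate([926, 105, 45]) cube([109, 19, 1150]);
translate([1112, 105, 45]) cube([109, 19, 1150]);
translate([1298, 105, 45]) cube([109, 19, 1150]);
translate([1484, 105, 45]) cube([109, 19, 1150]);
translate([1670, 105, 45]) cube([109, 19, 1150]);
translate([1856, 105, 45]) cube([109, 19, 1150]);
translate([2042, 105, 45]) cube([109, 19, 1150]);


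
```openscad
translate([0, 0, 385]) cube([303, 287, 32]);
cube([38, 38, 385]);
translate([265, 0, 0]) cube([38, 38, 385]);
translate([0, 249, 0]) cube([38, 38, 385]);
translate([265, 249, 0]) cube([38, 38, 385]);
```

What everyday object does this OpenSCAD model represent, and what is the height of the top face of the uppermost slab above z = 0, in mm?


A stool. The seat height is 417 mm.

A 303×287×32 slab at z = 385 on four corner posts — a stool. The seat top is 385 + 32 = 417 mm.


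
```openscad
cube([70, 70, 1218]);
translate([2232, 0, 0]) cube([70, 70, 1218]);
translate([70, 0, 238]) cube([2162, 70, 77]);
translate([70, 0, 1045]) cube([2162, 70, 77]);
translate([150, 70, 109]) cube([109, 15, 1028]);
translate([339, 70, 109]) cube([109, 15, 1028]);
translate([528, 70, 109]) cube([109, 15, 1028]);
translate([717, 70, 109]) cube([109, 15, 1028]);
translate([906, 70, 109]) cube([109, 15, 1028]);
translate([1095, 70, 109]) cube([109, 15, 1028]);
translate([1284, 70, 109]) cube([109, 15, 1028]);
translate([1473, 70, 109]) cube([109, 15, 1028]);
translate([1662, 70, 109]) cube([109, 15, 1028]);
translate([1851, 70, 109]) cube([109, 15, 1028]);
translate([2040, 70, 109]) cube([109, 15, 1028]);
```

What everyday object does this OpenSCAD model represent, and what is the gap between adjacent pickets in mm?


A fence section. The picket gap is 80 mm.

Two posts, two rails, 11 pickets — a fence section. Span 2162 mm holds 11 pickets of 109 mm with 12 equal gaps: ⌊(2162 − 11·109) / 12⌋ = 80 mm.


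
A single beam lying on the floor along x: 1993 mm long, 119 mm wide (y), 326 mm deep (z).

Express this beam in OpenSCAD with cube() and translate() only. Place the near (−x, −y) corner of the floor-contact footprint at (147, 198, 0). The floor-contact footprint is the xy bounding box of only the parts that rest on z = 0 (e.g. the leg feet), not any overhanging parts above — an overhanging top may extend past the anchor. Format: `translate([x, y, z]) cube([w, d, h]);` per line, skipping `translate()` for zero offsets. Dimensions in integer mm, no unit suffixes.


translate([147, 198, 0]) cube([1993, 119, 326]);


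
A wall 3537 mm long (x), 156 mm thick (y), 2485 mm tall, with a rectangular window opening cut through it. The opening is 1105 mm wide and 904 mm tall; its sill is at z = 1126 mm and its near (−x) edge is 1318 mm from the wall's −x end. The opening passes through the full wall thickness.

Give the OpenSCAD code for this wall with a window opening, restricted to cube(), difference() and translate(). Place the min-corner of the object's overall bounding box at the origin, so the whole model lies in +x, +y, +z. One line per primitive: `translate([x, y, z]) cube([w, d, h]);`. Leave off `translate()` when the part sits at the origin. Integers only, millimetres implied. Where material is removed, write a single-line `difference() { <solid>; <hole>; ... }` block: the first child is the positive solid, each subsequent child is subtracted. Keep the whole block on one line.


difference() { cube([3537, 156, 2485]); translate([1318, 0, 1126]) cube([1105, 156, 904]); }


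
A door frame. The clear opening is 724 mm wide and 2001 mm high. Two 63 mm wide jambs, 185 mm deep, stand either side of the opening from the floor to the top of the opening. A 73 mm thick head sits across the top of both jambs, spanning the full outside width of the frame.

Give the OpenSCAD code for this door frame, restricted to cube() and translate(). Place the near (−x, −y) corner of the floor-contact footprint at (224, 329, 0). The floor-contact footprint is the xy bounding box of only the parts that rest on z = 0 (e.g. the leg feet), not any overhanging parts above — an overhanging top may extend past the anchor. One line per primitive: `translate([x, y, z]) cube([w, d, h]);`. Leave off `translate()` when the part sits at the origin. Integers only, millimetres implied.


translate([224, 329, 0]) cube([63, 185, 2001]);
translate([1011, 329, 0]) cube([63, 185, 2001]);
translate([224, 329, 2001]) cube([850, 185, 73]);


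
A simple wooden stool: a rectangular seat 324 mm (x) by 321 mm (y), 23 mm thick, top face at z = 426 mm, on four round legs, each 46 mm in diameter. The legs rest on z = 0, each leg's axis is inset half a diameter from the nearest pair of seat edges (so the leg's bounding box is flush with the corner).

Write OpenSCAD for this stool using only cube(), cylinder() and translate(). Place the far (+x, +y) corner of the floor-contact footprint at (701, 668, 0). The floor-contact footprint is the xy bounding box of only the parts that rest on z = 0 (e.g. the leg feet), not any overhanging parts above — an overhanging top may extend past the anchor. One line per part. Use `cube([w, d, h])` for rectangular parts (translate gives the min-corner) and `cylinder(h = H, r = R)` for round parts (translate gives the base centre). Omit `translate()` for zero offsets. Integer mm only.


translate([377, 347, 403]) cube([324, 321, 23]);
translate([400, 370, 0]) cylinder(h = 403, r = 23);
translate([678, 370, 0]) cylinder(h = 403, r = 23);
translate([400, 645, 0]) cylinder(h = 403, r = 23);
translate([678, 645, 0]) cylinder(h = 403, r = 23);


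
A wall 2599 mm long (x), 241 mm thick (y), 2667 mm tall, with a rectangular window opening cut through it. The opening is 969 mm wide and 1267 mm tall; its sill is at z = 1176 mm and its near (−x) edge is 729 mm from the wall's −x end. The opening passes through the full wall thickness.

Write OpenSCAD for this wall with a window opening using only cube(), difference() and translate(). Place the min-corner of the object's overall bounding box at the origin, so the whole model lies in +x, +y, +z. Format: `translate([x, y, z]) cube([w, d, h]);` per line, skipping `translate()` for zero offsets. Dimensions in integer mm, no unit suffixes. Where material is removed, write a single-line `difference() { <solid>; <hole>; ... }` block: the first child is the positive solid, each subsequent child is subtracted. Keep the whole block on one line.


difference() { cube([2599, 241, 2667]); translate([729, 0, 1176]) cube([969, 241, 1267]); }


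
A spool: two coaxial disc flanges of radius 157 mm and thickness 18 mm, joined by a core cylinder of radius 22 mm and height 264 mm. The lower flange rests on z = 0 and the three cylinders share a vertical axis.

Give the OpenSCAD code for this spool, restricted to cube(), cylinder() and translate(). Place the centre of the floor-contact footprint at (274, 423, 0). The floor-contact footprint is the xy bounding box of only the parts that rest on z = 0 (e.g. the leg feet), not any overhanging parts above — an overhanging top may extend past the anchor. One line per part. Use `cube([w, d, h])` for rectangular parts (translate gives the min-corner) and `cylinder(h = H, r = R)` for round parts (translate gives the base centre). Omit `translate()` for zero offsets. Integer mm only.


translate([274, 423, 0]) cylinder(h = 18, r = 157);
translate([274, 423, 18]) cylinder(h = 264, r = 22);
translate([274, 423, 282]) cylinder(h = 18, r = 157);


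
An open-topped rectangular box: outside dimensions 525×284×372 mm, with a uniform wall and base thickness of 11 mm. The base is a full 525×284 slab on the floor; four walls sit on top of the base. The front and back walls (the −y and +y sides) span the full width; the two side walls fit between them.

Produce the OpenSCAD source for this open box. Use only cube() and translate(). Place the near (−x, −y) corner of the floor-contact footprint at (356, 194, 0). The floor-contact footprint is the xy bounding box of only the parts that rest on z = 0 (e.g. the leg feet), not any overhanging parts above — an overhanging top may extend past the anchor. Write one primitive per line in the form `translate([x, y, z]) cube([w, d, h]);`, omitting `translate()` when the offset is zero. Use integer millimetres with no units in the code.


translate([356, 194, 0]) cube([525, 284, 11]);
translate([356, 194, 11]) cube([525, 11, 361]);
translate([356, 467, 11]) cube([525, 11, 361]);
translate([356, 205, 11]) cube([11, 262, 361]);
translate([870, 205, 11]) cube([11, 262, 361]);


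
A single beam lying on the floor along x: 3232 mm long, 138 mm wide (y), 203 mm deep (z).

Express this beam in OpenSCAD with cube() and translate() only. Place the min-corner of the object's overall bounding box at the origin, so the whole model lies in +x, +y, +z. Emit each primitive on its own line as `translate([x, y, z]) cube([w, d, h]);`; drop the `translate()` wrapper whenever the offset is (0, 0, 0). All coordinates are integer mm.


cube([3232, 138, 203]);


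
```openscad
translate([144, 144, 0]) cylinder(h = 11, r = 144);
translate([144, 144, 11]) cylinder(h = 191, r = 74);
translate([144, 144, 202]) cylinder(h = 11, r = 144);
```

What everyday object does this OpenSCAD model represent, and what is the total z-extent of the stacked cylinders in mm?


A spool. The overall height is 213 mm.

Three coaxial cylinders, large–small–large — a spool. Two 11 mm flanges and a 191 mm core give 11 + 191 + 11 = 213 mm.


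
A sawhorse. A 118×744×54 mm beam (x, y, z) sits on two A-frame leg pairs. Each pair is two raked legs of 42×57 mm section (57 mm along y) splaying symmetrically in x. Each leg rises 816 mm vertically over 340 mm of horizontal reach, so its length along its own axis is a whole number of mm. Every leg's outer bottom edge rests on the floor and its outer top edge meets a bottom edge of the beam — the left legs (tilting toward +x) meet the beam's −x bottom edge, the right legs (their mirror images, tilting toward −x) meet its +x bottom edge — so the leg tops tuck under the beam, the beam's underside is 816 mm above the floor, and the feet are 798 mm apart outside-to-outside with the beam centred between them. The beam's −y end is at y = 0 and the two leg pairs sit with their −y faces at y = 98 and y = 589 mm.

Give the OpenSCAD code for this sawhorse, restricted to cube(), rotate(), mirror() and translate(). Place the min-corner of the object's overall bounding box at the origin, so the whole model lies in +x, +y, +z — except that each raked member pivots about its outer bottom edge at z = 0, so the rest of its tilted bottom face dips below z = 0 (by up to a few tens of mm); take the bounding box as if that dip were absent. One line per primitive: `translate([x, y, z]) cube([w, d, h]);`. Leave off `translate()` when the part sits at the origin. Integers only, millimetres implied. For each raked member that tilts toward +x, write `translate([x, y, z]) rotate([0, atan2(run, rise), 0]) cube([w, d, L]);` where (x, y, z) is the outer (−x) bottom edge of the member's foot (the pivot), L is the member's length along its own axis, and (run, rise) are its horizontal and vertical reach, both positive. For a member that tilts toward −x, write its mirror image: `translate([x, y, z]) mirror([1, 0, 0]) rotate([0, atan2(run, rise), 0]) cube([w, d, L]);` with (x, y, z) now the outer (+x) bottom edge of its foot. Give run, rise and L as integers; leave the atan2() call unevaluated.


translate([340, 0, 816]) cube([118, 744, 54]);
translate([0, 98, 0]) rotate([0, atan2(340, 816), 0]) cube([42, 57, 884]);
translate([798, 98, 0]) mirror([1, 0, 0]) rotate([0, atan2(340, 816), 0]) cube([42, 57, 884]);
translate([0, 589, 0]) rotate([0, atan2(340, 816), 0]) cube([42, 57, 884]);
translate([798, 589, 0]) mirror([1, 0, 0]) rotate([0, atan2(340, 816), 0]) cube([42, 57, 884]);


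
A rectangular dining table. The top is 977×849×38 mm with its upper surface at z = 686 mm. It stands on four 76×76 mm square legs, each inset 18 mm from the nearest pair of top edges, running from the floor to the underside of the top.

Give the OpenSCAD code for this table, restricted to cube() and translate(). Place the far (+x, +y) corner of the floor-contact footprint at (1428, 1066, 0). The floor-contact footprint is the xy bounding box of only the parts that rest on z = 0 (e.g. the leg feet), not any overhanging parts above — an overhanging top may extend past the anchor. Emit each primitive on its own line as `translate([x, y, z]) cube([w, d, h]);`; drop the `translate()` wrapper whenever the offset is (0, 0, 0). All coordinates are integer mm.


translate([469, 235, 648]) cube([977, 849, 38]);
translate([487, 253, 0]) cube([76, 76, 648]);
translate([1352, 253, 0]) cube([76, 76, 648]);
translate([487, 990, 0]) cube([76, 76, 648]);
translate([1352, 990, 0]) cube([76, 76, 648]);


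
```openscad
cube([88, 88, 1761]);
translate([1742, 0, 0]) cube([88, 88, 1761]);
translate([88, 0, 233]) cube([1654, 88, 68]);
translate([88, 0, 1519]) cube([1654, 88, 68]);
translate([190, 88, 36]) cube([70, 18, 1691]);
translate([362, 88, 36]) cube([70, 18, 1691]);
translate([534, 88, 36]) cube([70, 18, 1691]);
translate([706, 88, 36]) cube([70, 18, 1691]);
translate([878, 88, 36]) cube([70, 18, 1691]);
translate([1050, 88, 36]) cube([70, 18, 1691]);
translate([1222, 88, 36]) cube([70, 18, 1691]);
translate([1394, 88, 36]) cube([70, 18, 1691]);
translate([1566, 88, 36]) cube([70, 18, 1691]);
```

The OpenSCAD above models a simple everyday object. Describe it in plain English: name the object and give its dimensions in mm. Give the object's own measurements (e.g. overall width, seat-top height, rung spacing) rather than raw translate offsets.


A fence section. Two 88×88 mm posts, 1761 mm tall, stand on the floor with a clear span of 1654 mm between their inner faces. Two horizontal rails of 88×68 mm section span the gap between the posts with their undersides at z = 233 mm and z = 1519 mm, flush with the posts' −y face. 9 pickets, each 70 mm wide, 18 mm thick and 1691 mm tall, are fixed to the +y face of the rails with their bottoms at z = 36 mm, spaced across the span with a 102 mm gap after the −x post and between neighbouring pickets, with 106 mm left before the +x post.


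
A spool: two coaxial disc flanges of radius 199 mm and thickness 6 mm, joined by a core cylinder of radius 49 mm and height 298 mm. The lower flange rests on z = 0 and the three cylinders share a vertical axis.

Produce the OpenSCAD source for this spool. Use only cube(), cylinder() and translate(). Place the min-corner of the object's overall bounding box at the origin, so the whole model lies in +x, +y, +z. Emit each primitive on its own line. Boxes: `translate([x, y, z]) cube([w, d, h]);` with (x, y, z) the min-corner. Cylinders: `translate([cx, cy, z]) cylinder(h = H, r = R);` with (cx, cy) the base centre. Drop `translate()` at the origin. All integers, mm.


translate([199, 199, 0]) cylinder(h = 6, r = 199);
translate([199, 199, 6]) cylinder(h = 298, r = 49);
translate([199, 199, 304]) cylinder(h = 6, r = 199);


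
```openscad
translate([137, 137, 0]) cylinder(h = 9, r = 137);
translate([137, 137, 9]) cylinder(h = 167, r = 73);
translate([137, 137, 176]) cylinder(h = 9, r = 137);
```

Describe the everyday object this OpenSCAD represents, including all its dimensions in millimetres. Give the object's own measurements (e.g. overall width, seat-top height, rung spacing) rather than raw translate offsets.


A spool: two coaxial disc flanges of radius 137 mm and thickness 9 mm, joined by a core cylinder of radius 73 mm and height 167 mm. The lower flange rests on z = 0 and the three cylinders share a vertical axis.


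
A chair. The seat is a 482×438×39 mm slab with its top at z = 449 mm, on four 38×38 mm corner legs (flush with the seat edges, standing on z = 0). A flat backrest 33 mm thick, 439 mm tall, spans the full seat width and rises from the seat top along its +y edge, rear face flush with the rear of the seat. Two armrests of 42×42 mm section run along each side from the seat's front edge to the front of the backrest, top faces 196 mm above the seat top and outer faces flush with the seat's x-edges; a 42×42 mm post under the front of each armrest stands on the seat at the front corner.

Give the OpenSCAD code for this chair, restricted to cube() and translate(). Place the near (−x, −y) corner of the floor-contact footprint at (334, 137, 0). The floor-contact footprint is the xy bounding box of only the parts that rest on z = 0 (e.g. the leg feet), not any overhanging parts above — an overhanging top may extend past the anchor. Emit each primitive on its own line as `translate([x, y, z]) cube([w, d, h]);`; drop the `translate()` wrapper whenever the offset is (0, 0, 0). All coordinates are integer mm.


translate([334, 137, 410]) cube([482, 438, 39]);
translate([334, 137, 0]) cube([38, 38, 410]);
translate([778, 137, 0]) cube([38, 38, 410]);
translate([334, 537, 0]) cube([38, 38, 410]);
translate([778, 537, 0]) cube([38, 38, 410]);
translate([334, 542, 449]) cube([482, 33, 439]);
translate([334, 137, 603]) cube([42, 405, 42]);
translate([774, 137, 603]) cube([42, 405, 42]);
translate([334, 137, 449]) cube([42, 42, 154]);
translate([774, 137, 449]) cube([42, 42, 154]);


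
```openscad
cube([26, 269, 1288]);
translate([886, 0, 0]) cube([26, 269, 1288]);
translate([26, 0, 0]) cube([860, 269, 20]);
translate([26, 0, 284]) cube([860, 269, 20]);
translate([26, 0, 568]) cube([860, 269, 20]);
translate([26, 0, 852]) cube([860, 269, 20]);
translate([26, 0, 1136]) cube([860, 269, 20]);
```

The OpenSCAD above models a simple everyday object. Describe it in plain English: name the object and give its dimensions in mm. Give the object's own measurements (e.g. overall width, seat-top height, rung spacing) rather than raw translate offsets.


An open bookshelf. Two side panels, each 26 mm thick, 269 mm deep and 1288 mm tall, stand 912 mm apart (outside-to-outside). Between them sit 5 shelves, each 20 mm thick and 269 mm deep, spanning the full gap between the sides. The bottom shelf rests on the floor (its underside at z = 0) and the clear gap between one shelf's top and the next shelf's underside is 264 mm.


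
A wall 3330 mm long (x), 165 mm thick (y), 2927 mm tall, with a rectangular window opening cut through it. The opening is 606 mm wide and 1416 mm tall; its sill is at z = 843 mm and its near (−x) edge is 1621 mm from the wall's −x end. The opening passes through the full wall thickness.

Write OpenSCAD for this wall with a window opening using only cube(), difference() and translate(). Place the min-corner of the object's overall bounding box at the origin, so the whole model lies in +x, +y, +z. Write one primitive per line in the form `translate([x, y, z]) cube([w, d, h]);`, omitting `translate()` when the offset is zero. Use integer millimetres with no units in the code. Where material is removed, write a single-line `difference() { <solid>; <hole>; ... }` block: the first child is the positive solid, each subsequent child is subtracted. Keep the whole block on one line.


difference() { cube([3330, 165, 2927]); translate([1621, 0, 843]) cube([606, 165, 1416]); }


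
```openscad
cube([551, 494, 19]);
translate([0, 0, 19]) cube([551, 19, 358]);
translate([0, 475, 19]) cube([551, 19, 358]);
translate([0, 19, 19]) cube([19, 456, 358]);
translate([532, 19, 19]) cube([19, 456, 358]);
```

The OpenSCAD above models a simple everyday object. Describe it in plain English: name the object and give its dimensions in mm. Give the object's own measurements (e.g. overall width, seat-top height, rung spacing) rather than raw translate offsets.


An open-topped rectangular box: outside dimensions 551×494×377 mm, with a uniform wall and base thickness of 19 mm. The base is a full 551×494 slab on the floor; four walls sit on top of the base. The front and back walls (the −y and +y sides) span the full width; the two side walls fit between them.


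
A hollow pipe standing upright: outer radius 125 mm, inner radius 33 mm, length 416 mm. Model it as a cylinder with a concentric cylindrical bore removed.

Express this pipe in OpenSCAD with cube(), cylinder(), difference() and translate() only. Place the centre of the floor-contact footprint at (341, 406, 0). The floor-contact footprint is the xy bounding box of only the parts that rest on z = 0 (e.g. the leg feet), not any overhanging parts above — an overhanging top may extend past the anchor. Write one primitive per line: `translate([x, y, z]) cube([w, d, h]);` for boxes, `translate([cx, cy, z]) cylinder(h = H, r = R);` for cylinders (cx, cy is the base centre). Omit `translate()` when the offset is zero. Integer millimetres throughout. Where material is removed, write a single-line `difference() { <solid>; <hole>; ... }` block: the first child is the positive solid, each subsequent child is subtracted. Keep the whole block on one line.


difference() { translate([341, 406, 0]) cylinder(h = 416, r = 125); translate([341, 406, 0]) cylinder(h = 416, r = 33); }


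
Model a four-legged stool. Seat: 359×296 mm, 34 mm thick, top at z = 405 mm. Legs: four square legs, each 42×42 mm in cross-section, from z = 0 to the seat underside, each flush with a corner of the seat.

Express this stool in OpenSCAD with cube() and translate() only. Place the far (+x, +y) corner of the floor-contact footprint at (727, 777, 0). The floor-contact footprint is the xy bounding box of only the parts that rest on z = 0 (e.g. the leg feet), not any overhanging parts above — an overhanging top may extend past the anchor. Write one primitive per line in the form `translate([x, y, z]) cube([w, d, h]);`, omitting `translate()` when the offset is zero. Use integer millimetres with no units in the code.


translate([368, 481, 371]) cube([359, 296, 34]);
translate([368, 481, 0]) cube([42, 42, 371]);
translate([685, 481, 0]) cube([42, 42, 371]);
translate([368, 735, 0]) cube([42, 42, 371]);
translate([685, 735, 0]) cube([42, 42, 371]);


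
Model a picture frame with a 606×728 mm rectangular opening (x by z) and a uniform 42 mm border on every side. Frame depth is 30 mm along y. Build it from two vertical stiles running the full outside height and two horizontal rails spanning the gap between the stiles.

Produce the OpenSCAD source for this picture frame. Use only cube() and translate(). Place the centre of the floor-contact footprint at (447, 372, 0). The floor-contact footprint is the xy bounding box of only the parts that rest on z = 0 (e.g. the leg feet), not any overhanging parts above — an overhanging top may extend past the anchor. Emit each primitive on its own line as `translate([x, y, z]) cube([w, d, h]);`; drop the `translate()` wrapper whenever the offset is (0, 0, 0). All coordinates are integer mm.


translate([102, 357, 0]) cube([42, 30, 812]);
translate([750, 357, 0]) cube([42, 30, 812]);
translate([144, 357, 0]) cube([606, 30, 42]);
translate([144, 357, 770]) cube([606, 30, 42]);


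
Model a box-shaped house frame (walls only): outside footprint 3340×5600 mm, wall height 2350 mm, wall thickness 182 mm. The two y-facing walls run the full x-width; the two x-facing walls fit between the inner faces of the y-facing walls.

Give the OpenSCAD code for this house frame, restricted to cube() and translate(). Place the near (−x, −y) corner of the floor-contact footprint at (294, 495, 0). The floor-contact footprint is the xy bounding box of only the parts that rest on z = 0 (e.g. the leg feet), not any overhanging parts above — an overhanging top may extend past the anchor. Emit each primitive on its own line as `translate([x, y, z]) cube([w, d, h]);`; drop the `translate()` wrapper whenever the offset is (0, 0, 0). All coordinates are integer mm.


translate([294, 495, 0]) cube([3340, 182, 2350]);
translate([294, 5913, 0]) cube([3340, 182, 2350]);
translate([294, 677, 0]) cube([182, 5236, 2350]);
translate([3452, 677, 0]) cube([182, 5236, 2350]);


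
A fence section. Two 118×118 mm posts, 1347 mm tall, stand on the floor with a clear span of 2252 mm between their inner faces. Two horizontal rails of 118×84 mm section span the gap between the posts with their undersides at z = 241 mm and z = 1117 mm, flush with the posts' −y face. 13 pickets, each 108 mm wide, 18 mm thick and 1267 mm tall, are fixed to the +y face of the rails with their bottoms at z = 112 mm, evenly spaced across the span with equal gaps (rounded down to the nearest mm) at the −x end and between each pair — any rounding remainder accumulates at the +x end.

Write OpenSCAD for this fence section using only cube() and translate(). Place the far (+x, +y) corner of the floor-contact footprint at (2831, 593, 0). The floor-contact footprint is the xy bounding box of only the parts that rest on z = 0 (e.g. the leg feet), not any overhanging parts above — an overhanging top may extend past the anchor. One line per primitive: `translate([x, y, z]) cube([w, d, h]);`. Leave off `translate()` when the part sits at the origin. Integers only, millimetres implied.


translate([343, 475, 0]) cube([118, 118, 1347]);
translate([2713, 475, 0]) cube([118, 118, 1347]);
translate([461, 475, 241]) cube([2252, 118, 84]);
translate([461, 475, 1117]) cube([2252, 118, 84]);
translate([521, 593, 112]) cube([108, 18, 1267]);
translate([689, 593, 112]) cube([108, 18, 1267]);
translate([857, 593, 112]) cube([108, 18, 1267]);
translate([1025, 593, 112]) cube([108, 18, 1267]);
translate([1193, 593, 112]) cube([108, 18, 1267]);
translate([1361, 593, 112]) cube([108, 18, 1267]);
translate([1529, 593, 112]) cube([108, 18, 1267]);
translate([1697, 593, 112]) cube([108, 18, 1267]);
translate([1865, 593, 112]) cube([108, 18, 1267]);
translate([2033, 593, 112]) cube([108, 18, 1267]);
translate([2201, 593, 112]) cube([108, 18, 1267]);
translate([2369, 593, 112]) cube([108, 18, 1267]);
translate([2537, 593, 112]) cube([108, 18, 1267]);


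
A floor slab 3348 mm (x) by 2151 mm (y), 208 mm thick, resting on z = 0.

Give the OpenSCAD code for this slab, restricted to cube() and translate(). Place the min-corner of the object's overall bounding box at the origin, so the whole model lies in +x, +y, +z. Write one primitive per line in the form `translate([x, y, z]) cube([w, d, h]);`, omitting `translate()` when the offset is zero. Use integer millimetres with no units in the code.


cube([3348, 2151, 208]);


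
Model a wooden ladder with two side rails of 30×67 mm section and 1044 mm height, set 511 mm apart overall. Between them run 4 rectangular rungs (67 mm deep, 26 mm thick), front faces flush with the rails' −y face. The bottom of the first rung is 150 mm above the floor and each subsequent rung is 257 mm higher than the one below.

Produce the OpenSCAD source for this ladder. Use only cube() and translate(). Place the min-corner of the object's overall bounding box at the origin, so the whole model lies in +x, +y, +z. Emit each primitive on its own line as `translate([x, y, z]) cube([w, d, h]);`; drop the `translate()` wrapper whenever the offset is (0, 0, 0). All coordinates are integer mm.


cube([30, 67, 1044]);
translate([481, 0, 0]) cube([30, 67, 1044]);
translate([30, 0, 150]) cube([451, 67, 26]);
translate([30, 0, 407]) cube([451, 67, 26]);
translate([30, 0, 664]) cube([451, 67, 26]);
translate([30, 0, 921]) cube([451, 67, 26]);


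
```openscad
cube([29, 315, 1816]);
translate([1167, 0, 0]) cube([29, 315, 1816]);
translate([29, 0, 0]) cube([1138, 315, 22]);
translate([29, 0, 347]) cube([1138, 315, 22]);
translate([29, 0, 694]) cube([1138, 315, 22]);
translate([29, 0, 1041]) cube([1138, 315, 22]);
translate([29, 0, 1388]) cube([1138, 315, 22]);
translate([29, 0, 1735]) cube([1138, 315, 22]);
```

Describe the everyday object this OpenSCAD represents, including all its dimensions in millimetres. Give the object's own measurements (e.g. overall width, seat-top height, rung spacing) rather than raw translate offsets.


An open bookshelf. Two side panels, each 29 mm thick, 315 mm deep and 1816 mm tall, stand 1196 mm apart (outside-to-outside). Between them sit 6 shelves, each 22 mm thick and 315 mm deep, spanning the full gap between the sides. The bottom shelf rests on the floor (its underside at z = 0) and the clear gap between one shelf's top and the next shelf's underside is 325 mm.


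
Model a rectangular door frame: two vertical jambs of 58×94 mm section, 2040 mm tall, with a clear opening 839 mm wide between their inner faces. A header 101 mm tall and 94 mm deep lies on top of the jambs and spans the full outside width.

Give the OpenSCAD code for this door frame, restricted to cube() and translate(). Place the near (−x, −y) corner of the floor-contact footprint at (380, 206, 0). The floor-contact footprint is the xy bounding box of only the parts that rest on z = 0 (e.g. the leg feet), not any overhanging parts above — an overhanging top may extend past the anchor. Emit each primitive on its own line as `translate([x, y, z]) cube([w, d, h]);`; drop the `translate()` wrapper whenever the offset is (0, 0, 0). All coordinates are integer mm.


translate([380, 206, 0]) cube([58, 94, 2040]);
translate([1277, 206, 0]) cube([58, 94, 2040]);
translate([380, 206, 2040]) cube([955, 94, 101]);


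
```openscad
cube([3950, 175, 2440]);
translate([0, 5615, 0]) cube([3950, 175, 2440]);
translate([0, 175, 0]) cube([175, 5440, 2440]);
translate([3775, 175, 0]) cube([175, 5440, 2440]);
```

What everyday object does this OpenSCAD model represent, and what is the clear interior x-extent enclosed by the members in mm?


A house (or room) frame. The interior width is 3600 mm.

Four 2440 mm walls enclosing a rectangle with no floor or roof — a room or house frame. Outside width is 3950 mm and wall thickness is 175 mm, so the interior width is 3950 − 2 × 175 = 3600 mm.


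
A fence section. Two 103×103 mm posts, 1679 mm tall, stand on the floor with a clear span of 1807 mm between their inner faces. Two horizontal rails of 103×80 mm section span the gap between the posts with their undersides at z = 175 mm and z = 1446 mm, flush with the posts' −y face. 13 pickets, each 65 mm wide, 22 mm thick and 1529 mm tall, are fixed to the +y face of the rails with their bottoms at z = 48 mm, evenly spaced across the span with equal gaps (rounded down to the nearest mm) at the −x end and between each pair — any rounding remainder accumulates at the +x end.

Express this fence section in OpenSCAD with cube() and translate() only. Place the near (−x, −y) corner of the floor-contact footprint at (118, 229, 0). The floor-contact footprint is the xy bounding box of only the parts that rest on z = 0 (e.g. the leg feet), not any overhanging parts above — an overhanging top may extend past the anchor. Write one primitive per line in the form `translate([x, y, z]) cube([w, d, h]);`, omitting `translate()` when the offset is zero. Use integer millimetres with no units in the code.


translate([118, 229, 0]) cube([103, 103, 1679]);
translate([2028, 229, 0]) cube([103, 103, 1679]);
translate([221, 229, 175]) cube([1807, 103, 80]);
translate([221, 229, 1446]) cube([1807, 103, 80]);
translate([289, 332, 48]) cube([65, 22, 1529]);
translate([422, 332, 48]) cube([65, 22, 1529]);
translate([555, 332, 48]) cube([65, 22, 1529]);
translate([688, 332, 48]) cube([65, 22, 1529]);
translate([821, 332, 48]) cube([65, 22, 1529]);
translate([954, 332, 48]) cube([65, 22, 1529]);
translate([1087, 332, 48]) cube([65, 22, 1529]);
translate([1220, 332, 48]) cube([65, 22, 1529]);
translate([1353, 332, 48]) cube([65, 22, 1529]);
translate([1486, 332, 48]) cube([65, 22, 1529]);
translate([1619, 332, 48]) cube([65, 22, 1529]);
translate([1752, 332, 48]) cube([65, 22, 1529]);
translate([1885, 332, 48]) cube([65, 22, 1529]);
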